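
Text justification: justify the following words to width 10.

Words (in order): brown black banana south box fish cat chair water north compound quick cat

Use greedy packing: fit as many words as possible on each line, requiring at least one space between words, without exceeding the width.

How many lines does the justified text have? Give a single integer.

Answer: 10

Derivation:
Line 1: ['brown'] (min_width=5, slack=5)
Line 2: ['black'] (min_width=5, slack=5)
Line 3: ['banana'] (min_width=6, slack=4)
Line 4: ['south', 'box'] (min_width=9, slack=1)
Line 5: ['fish', 'cat'] (min_width=8, slack=2)
Line 6: ['chair'] (min_width=5, slack=5)
Line 7: ['water'] (min_width=5, slack=5)
Line 8: ['north'] (min_width=5, slack=5)
Line 9: ['compound'] (min_width=8, slack=2)
Line 10: ['quick', 'cat'] (min_width=9, slack=1)
Total lines: 10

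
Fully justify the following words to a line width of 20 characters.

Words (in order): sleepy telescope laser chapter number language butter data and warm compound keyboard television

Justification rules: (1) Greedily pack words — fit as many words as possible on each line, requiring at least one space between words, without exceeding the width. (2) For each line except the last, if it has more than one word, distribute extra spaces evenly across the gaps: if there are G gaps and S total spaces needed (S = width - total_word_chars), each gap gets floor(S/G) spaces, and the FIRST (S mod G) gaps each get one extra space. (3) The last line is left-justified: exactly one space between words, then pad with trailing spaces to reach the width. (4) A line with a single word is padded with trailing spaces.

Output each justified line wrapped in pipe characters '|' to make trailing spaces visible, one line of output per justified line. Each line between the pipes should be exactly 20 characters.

Answer: |sleepy     telescope|
|laser chapter number|
|language butter data|
|and   warm  compound|
|keyboard television |

Derivation:
Line 1: ['sleepy', 'telescope'] (min_width=16, slack=4)
Line 2: ['laser', 'chapter', 'number'] (min_width=20, slack=0)
Line 3: ['language', 'butter', 'data'] (min_width=20, slack=0)
Line 4: ['and', 'warm', 'compound'] (min_width=17, slack=3)
Line 5: ['keyboard', 'television'] (min_width=19, slack=1)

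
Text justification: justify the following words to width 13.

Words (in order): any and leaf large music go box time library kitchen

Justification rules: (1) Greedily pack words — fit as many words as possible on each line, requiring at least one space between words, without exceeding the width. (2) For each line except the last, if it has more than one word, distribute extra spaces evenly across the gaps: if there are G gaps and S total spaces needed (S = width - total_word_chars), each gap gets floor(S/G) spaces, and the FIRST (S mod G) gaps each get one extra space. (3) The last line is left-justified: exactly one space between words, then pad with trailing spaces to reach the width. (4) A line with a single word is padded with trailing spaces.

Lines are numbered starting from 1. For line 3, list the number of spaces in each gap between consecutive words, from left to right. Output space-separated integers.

Answer: 2 2

Derivation:
Line 1: ['any', 'and', 'leaf'] (min_width=12, slack=1)
Line 2: ['large', 'music'] (min_width=11, slack=2)
Line 3: ['go', 'box', 'time'] (min_width=11, slack=2)
Line 4: ['library'] (min_width=7, slack=6)
Line 5: ['kitchen'] (min_width=7, slack=6)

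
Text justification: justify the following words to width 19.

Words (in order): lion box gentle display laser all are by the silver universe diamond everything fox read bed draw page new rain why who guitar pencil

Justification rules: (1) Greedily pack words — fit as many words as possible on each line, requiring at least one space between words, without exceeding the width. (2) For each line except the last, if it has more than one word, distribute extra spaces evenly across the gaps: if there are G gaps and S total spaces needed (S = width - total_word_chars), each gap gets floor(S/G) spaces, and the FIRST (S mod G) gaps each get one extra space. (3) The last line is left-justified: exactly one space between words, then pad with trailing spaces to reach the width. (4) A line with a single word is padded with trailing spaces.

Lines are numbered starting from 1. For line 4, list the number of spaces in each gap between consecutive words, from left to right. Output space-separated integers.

Line 1: ['lion', 'box', 'gentle'] (min_width=15, slack=4)
Line 2: ['display', 'laser', 'all'] (min_width=17, slack=2)
Line 3: ['are', 'by', 'the', 'silver'] (min_width=17, slack=2)
Line 4: ['universe', 'diamond'] (min_width=16, slack=3)
Line 5: ['everything', 'fox', 'read'] (min_width=19, slack=0)
Line 6: ['bed', 'draw', 'page', 'new'] (min_width=17, slack=2)
Line 7: ['rain', 'why', 'who', 'guitar'] (min_width=19, slack=0)
Line 8: ['pencil'] (min_width=6, slack=13)

Answer: 4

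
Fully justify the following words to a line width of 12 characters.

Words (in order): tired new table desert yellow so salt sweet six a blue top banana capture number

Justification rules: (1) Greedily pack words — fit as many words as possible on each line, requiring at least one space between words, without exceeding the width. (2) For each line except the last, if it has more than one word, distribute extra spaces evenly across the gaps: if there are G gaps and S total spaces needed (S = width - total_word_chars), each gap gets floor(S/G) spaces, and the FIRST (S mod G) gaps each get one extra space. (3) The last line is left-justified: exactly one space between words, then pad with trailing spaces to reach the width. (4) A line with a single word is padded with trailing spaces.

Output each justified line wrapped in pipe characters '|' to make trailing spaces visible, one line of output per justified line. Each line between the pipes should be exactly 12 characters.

Line 1: ['tired', 'new'] (min_width=9, slack=3)
Line 2: ['table', 'desert'] (min_width=12, slack=0)
Line 3: ['yellow', 'so'] (min_width=9, slack=3)
Line 4: ['salt', 'sweet'] (min_width=10, slack=2)
Line 5: ['six', 'a', 'blue'] (min_width=10, slack=2)
Line 6: ['top', 'banana'] (min_width=10, slack=2)
Line 7: ['capture'] (min_width=7, slack=5)
Line 8: ['number'] (min_width=6, slack=6)

Answer: |tired    new|
|table desert|
|yellow    so|
|salt   sweet|
|six  a  blue|
|top   banana|
|capture     |
|number      |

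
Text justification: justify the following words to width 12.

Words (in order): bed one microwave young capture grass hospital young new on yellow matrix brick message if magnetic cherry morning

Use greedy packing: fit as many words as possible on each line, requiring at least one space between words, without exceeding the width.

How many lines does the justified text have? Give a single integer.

Line 1: ['bed', 'one'] (min_width=7, slack=5)
Line 2: ['microwave'] (min_width=9, slack=3)
Line 3: ['young'] (min_width=5, slack=7)
Line 4: ['capture'] (min_width=7, slack=5)
Line 5: ['grass'] (min_width=5, slack=7)
Line 6: ['hospital'] (min_width=8, slack=4)
Line 7: ['young', 'new', 'on'] (min_width=12, slack=0)
Line 8: ['yellow'] (min_width=6, slack=6)
Line 9: ['matrix', 'brick'] (min_width=12, slack=0)
Line 10: ['message', 'if'] (min_width=10, slack=2)
Line 11: ['magnetic'] (min_width=8, slack=4)
Line 12: ['cherry'] (min_width=6, slack=6)
Line 13: ['morning'] (min_width=7, slack=5)
Total lines: 13

Answer: 13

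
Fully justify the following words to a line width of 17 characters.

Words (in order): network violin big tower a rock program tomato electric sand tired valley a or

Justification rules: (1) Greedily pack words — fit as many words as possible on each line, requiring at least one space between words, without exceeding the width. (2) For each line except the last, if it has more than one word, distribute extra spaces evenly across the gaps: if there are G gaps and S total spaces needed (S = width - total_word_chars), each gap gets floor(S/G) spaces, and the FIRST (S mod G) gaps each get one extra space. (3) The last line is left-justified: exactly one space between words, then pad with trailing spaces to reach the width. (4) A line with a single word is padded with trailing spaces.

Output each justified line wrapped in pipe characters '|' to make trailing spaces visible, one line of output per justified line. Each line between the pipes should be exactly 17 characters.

Answer: |network    violin|
|big  tower a rock|
|program    tomato|
|electric     sand|
|tired valley a or|

Derivation:
Line 1: ['network', 'violin'] (min_width=14, slack=3)
Line 2: ['big', 'tower', 'a', 'rock'] (min_width=16, slack=1)
Line 3: ['program', 'tomato'] (min_width=14, slack=3)
Line 4: ['electric', 'sand'] (min_width=13, slack=4)
Line 5: ['tired', 'valley', 'a', 'or'] (min_width=17, slack=0)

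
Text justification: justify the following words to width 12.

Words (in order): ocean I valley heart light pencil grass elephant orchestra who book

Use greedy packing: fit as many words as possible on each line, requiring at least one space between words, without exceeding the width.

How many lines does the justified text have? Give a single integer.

Line 1: ['ocean', 'I'] (min_width=7, slack=5)
Line 2: ['valley', 'heart'] (min_width=12, slack=0)
Line 3: ['light', 'pencil'] (min_width=12, slack=0)
Line 4: ['grass'] (min_width=5, slack=7)
Line 5: ['elephant'] (min_width=8, slack=4)
Line 6: ['orchestra'] (min_width=9, slack=3)
Line 7: ['who', 'book'] (min_width=8, slack=4)
Total lines: 7

Answer: 7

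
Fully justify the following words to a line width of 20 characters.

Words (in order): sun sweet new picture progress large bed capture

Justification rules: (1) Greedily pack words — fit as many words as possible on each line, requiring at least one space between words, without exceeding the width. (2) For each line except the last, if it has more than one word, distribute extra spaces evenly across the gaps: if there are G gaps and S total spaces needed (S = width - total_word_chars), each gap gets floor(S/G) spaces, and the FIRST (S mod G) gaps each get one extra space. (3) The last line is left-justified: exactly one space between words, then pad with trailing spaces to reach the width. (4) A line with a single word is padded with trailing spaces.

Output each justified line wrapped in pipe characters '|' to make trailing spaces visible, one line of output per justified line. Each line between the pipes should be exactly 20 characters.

Line 1: ['sun', 'sweet', 'new'] (min_width=13, slack=7)
Line 2: ['picture', 'progress'] (min_width=16, slack=4)
Line 3: ['large', 'bed', 'capture'] (min_width=17, slack=3)

Answer: |sun     sweet    new|
|picture     progress|
|large bed capture   |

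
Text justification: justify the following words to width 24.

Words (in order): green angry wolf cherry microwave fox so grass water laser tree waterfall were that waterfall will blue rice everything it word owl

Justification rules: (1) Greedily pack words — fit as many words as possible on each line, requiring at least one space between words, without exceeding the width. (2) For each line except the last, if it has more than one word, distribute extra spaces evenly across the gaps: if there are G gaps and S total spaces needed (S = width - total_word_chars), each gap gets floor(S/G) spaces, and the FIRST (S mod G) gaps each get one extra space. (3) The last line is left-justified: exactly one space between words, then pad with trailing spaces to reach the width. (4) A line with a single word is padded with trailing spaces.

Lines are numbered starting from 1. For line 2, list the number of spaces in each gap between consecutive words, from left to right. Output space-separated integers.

Answer: 2 2 1

Derivation:
Line 1: ['green', 'angry', 'wolf', 'cherry'] (min_width=23, slack=1)
Line 2: ['microwave', 'fox', 'so', 'grass'] (min_width=22, slack=2)
Line 3: ['water', 'laser', 'tree'] (min_width=16, slack=8)
Line 4: ['waterfall', 'were', 'that'] (min_width=19, slack=5)
Line 5: ['waterfall', 'will', 'blue', 'rice'] (min_width=24, slack=0)
Line 6: ['everything', 'it', 'word', 'owl'] (min_width=22, slack=2)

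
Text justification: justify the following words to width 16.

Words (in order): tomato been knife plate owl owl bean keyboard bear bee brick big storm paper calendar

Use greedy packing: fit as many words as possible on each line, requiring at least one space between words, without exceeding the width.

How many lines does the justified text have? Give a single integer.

Line 1: ['tomato', 'been'] (min_width=11, slack=5)
Line 2: ['knife', 'plate', 'owl'] (min_width=15, slack=1)
Line 3: ['owl', 'bean'] (min_width=8, slack=8)
Line 4: ['keyboard', 'bear'] (min_width=13, slack=3)
Line 5: ['bee', 'brick', 'big'] (min_width=13, slack=3)
Line 6: ['storm', 'paper'] (min_width=11, slack=5)
Line 7: ['calendar'] (min_width=8, slack=8)
Total lines: 7

Answer: 7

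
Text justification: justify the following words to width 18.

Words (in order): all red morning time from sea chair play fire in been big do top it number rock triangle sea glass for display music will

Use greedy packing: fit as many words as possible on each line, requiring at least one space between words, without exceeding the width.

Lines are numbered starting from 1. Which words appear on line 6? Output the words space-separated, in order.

Line 1: ['all', 'red', 'morning'] (min_width=15, slack=3)
Line 2: ['time', 'from', 'sea'] (min_width=13, slack=5)
Line 3: ['chair', 'play', 'fire', 'in'] (min_width=18, slack=0)
Line 4: ['been', 'big', 'do', 'top', 'it'] (min_width=18, slack=0)
Line 5: ['number', 'rock'] (min_width=11, slack=7)
Line 6: ['triangle', 'sea', 'glass'] (min_width=18, slack=0)
Line 7: ['for', 'display', 'music'] (min_width=17, slack=1)
Line 8: ['will'] (min_width=4, slack=14)

Answer: triangle sea glass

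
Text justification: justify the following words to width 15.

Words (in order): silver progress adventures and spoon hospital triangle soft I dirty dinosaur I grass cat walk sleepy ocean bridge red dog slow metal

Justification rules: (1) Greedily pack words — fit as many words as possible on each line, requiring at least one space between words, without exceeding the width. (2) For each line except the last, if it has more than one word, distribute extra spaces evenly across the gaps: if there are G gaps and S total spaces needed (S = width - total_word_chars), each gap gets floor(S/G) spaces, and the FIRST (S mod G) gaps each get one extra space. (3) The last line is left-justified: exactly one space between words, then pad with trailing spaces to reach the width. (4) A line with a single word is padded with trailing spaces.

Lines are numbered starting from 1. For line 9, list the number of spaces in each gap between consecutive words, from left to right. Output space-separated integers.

Line 1: ['silver', 'progress'] (min_width=15, slack=0)
Line 2: ['adventures', 'and'] (min_width=14, slack=1)
Line 3: ['spoon', 'hospital'] (min_width=14, slack=1)
Line 4: ['triangle', 'soft', 'I'] (min_width=15, slack=0)
Line 5: ['dirty', 'dinosaur'] (min_width=14, slack=1)
Line 6: ['I', 'grass', 'cat'] (min_width=11, slack=4)
Line 7: ['walk', 'sleepy'] (min_width=11, slack=4)
Line 8: ['ocean', 'bridge'] (min_width=12, slack=3)
Line 9: ['red', 'dog', 'slow'] (min_width=12, slack=3)
Line 10: ['metal'] (min_width=5, slack=10)

Answer: 3 2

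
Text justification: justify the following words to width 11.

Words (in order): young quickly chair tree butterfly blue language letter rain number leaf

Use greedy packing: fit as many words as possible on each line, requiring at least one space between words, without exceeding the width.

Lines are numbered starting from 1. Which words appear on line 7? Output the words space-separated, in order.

Answer: letter rain

Derivation:
Line 1: ['young'] (min_width=5, slack=6)
Line 2: ['quickly'] (min_width=7, slack=4)
Line 3: ['chair', 'tree'] (min_width=10, slack=1)
Line 4: ['butterfly'] (min_width=9, slack=2)
Line 5: ['blue'] (min_width=4, slack=7)
Line 6: ['language'] (min_width=8, slack=3)
Line 7: ['letter', 'rain'] (min_width=11, slack=0)
Line 8: ['number', 'leaf'] (min_width=11, slack=0)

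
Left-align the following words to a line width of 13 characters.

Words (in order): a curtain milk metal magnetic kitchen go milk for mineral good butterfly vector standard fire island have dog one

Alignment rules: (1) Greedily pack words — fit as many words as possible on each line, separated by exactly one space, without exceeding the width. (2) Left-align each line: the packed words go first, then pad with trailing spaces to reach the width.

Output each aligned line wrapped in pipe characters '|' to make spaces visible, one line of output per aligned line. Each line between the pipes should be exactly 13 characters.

Line 1: ['a', 'curtain'] (min_width=9, slack=4)
Line 2: ['milk', 'metal'] (min_width=10, slack=3)
Line 3: ['magnetic'] (min_width=8, slack=5)
Line 4: ['kitchen', 'go'] (min_width=10, slack=3)
Line 5: ['milk', 'for'] (min_width=8, slack=5)
Line 6: ['mineral', 'good'] (min_width=12, slack=1)
Line 7: ['butterfly'] (min_width=9, slack=4)
Line 8: ['vector'] (min_width=6, slack=7)
Line 9: ['standard', 'fire'] (min_width=13, slack=0)
Line 10: ['island', 'have'] (min_width=11, slack=2)
Line 11: ['dog', 'one'] (min_width=7, slack=6)

Answer: |a curtain    |
|milk metal   |
|magnetic     |
|kitchen go   |
|milk for     |
|mineral good |
|butterfly    |
|vector       |
|standard fire|
|island have  |
|dog one      |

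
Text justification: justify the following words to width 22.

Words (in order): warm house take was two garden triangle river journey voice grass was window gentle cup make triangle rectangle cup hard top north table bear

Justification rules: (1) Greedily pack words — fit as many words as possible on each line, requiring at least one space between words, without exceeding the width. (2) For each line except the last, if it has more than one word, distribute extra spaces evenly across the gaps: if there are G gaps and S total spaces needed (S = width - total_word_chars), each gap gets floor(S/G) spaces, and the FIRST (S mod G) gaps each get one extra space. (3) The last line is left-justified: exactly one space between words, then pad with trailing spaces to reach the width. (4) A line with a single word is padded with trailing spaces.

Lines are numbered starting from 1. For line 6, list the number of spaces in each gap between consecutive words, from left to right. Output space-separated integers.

Line 1: ['warm', 'house', 'take', 'was'] (min_width=19, slack=3)
Line 2: ['two', 'garden', 'triangle'] (min_width=19, slack=3)
Line 3: ['river', 'journey', 'voice'] (min_width=19, slack=3)
Line 4: ['grass', 'was', 'window'] (min_width=16, slack=6)
Line 5: ['gentle', 'cup', 'make'] (min_width=15, slack=7)
Line 6: ['triangle', 'rectangle', 'cup'] (min_width=22, slack=0)
Line 7: ['hard', 'top', 'north', 'table'] (min_width=20, slack=2)
Line 8: ['bear'] (min_width=4, slack=18)

Answer: 1 1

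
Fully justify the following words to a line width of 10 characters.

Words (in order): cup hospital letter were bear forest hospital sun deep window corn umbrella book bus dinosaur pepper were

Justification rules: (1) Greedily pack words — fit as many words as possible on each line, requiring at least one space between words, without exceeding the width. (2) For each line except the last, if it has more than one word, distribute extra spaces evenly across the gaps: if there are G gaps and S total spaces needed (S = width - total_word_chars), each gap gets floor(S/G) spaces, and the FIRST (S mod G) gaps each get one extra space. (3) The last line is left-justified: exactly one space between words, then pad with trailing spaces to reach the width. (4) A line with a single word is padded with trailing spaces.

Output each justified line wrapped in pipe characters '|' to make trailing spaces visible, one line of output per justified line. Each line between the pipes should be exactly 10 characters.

Line 1: ['cup'] (min_width=3, slack=7)
Line 2: ['hospital'] (min_width=8, slack=2)
Line 3: ['letter'] (min_width=6, slack=4)
Line 4: ['were', 'bear'] (min_width=9, slack=1)
Line 5: ['forest'] (min_width=6, slack=4)
Line 6: ['hospital'] (min_width=8, slack=2)
Line 7: ['sun', 'deep'] (min_width=8, slack=2)
Line 8: ['window'] (min_width=6, slack=4)
Line 9: ['corn'] (min_width=4, slack=6)
Line 10: ['umbrella'] (min_width=8, slack=2)
Line 11: ['book', 'bus'] (min_width=8, slack=2)
Line 12: ['dinosaur'] (min_width=8, slack=2)
Line 13: ['pepper'] (min_width=6, slack=4)
Line 14: ['were'] (min_width=4, slack=6)

Answer: |cup       |
|hospital  |
|letter    |
|were  bear|
|forest    |
|hospital  |
|sun   deep|
|window    |
|corn      |
|umbrella  |
|book   bus|
|dinosaur  |
|pepper    |
|were      |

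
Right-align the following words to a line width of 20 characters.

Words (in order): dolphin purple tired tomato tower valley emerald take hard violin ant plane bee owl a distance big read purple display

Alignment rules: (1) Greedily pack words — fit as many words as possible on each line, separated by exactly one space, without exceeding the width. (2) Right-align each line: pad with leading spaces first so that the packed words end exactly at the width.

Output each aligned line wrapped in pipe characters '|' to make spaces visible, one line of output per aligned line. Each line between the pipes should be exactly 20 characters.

Line 1: ['dolphin', 'purple', 'tired'] (min_width=20, slack=0)
Line 2: ['tomato', 'tower', 'valley'] (min_width=19, slack=1)
Line 3: ['emerald', 'take', 'hard'] (min_width=17, slack=3)
Line 4: ['violin', 'ant', 'plane', 'bee'] (min_width=20, slack=0)
Line 5: ['owl', 'a', 'distance', 'big'] (min_width=18, slack=2)
Line 6: ['read', 'purple', 'display'] (min_width=19, slack=1)

Answer: |dolphin purple tired|
| tomato tower valley|
|   emerald take hard|
|violin ant plane bee|
|  owl a distance big|
| read purple display|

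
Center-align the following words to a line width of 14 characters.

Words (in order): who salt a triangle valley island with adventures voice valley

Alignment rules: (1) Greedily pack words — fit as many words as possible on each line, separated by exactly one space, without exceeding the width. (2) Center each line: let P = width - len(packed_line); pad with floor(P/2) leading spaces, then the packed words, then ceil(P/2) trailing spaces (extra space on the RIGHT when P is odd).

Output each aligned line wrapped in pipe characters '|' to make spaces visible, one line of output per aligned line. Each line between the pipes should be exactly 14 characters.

Line 1: ['who', 'salt', 'a'] (min_width=10, slack=4)
Line 2: ['triangle'] (min_width=8, slack=6)
Line 3: ['valley', 'island'] (min_width=13, slack=1)
Line 4: ['with'] (min_width=4, slack=10)
Line 5: ['adventures'] (min_width=10, slack=4)
Line 6: ['voice', 'valley'] (min_width=12, slack=2)

Answer: |  who salt a  |
|   triangle   |
|valley island |
|     with     |
|  adventures  |
| voice valley |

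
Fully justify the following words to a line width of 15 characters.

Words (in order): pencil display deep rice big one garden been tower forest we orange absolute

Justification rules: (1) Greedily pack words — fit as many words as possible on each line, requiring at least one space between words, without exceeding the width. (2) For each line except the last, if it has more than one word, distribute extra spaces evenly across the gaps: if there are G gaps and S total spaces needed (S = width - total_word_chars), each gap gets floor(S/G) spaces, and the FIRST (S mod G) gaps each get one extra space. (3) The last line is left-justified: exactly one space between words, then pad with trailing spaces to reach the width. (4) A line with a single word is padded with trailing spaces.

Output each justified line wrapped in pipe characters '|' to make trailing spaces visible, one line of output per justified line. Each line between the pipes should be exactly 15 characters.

Line 1: ['pencil', 'display'] (min_width=14, slack=1)
Line 2: ['deep', 'rice', 'big'] (min_width=13, slack=2)
Line 3: ['one', 'garden', 'been'] (min_width=15, slack=0)
Line 4: ['tower', 'forest', 'we'] (min_width=15, slack=0)
Line 5: ['orange', 'absolute'] (min_width=15, slack=0)

Answer: |pencil  display|
|deep  rice  big|
|one garden been|
|tower forest we|
|orange absolute|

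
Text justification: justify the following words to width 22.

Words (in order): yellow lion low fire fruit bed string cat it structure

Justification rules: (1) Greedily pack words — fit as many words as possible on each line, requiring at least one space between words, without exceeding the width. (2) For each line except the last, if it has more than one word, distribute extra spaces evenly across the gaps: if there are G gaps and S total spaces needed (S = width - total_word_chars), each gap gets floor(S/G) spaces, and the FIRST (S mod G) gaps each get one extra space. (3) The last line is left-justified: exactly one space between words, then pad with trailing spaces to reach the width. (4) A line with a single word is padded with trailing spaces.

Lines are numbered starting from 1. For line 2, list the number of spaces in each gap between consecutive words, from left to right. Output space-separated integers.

Line 1: ['yellow', 'lion', 'low', 'fire'] (min_width=20, slack=2)
Line 2: ['fruit', 'bed', 'string', 'cat'] (min_width=20, slack=2)
Line 3: ['it', 'structure'] (min_width=12, slack=10)

Answer: 2 2 1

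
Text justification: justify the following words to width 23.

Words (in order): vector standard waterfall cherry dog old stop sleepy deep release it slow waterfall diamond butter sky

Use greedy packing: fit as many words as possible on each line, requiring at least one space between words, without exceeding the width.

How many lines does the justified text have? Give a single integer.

Line 1: ['vector', 'standard'] (min_width=15, slack=8)
Line 2: ['waterfall', 'cherry', 'dog'] (min_width=20, slack=3)
Line 3: ['old', 'stop', 'sleepy', 'deep'] (min_width=20, slack=3)
Line 4: ['release', 'it', 'slow'] (min_width=15, slack=8)
Line 5: ['waterfall', 'diamond'] (min_width=17, slack=6)
Line 6: ['butter', 'sky'] (min_width=10, slack=13)
Total lines: 6

Answer: 6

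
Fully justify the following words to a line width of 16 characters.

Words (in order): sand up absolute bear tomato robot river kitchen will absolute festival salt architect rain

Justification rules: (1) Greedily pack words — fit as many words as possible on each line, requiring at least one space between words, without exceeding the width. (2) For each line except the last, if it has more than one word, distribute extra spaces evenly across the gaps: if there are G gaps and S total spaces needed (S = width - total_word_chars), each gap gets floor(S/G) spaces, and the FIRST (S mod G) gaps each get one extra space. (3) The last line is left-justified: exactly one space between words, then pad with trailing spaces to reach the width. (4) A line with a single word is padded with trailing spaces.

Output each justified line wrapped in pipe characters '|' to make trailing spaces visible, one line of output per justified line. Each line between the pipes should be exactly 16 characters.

Line 1: ['sand', 'up', 'absolute'] (min_width=16, slack=0)
Line 2: ['bear', 'tomato'] (min_width=11, slack=5)
Line 3: ['robot', 'river'] (min_width=11, slack=5)
Line 4: ['kitchen', 'will'] (min_width=12, slack=4)
Line 5: ['absolute'] (min_width=8, slack=8)
Line 6: ['festival', 'salt'] (min_width=13, slack=3)
Line 7: ['architect', 'rain'] (min_width=14, slack=2)

Answer: |sand up absolute|
|bear      tomato|
|robot      river|
|kitchen     will|
|absolute        |
|festival    salt|
|architect rain  |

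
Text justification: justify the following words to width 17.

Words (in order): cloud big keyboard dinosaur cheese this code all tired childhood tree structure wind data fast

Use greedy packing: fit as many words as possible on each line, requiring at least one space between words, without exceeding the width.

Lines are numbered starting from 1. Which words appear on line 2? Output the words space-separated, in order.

Answer: keyboard dinosaur

Derivation:
Line 1: ['cloud', 'big'] (min_width=9, slack=8)
Line 2: ['keyboard', 'dinosaur'] (min_width=17, slack=0)
Line 3: ['cheese', 'this', 'code'] (min_width=16, slack=1)
Line 4: ['all', 'tired'] (min_width=9, slack=8)
Line 5: ['childhood', 'tree'] (min_width=14, slack=3)
Line 6: ['structure', 'wind'] (min_width=14, slack=3)
Line 7: ['data', 'fast'] (min_width=9, slack=8)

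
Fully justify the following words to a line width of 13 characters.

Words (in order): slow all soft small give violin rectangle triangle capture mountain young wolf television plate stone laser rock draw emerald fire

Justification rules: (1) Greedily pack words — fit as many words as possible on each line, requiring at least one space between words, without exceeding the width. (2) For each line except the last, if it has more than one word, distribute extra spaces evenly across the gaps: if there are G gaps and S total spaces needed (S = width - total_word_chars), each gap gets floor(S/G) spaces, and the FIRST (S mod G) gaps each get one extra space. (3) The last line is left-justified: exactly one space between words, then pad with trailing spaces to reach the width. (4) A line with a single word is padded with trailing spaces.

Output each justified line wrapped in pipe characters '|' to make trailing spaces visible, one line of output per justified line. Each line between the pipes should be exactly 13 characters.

Answer: |slow all soft|
|small    give|
|violin       |
|rectangle    |
|triangle     |
|capture      |
|mountain     |
|young    wolf|
|television   |
|plate   stone|
|laser    rock|
|draw  emerald|
|fire         |

Derivation:
Line 1: ['slow', 'all', 'soft'] (min_width=13, slack=0)
Line 2: ['small', 'give'] (min_width=10, slack=3)
Line 3: ['violin'] (min_width=6, slack=7)
Line 4: ['rectangle'] (min_width=9, slack=4)
Line 5: ['triangle'] (min_width=8, slack=5)
Line 6: ['capture'] (min_width=7, slack=6)
Line 7: ['mountain'] (min_width=8, slack=5)
Line 8: ['young', 'wolf'] (min_width=10, slack=3)
Line 9: ['television'] (min_width=10, slack=3)
Line 10: ['plate', 'stone'] (min_width=11, slack=2)
Line 11: ['laser', 'rock'] (min_width=10, slack=3)
Line 12: ['draw', 'emerald'] (min_width=12, slack=1)
Line 13: ['fire'] (min_width=4, slack=9)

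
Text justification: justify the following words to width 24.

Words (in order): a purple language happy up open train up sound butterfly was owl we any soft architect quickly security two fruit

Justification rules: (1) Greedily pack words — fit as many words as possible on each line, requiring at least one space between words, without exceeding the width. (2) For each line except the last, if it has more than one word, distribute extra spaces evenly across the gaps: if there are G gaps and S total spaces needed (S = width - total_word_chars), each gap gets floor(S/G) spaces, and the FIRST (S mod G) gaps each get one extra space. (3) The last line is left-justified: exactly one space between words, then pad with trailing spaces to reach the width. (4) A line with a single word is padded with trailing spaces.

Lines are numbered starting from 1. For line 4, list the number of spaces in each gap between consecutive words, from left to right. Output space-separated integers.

Answer: 2 2

Derivation:
Line 1: ['a', 'purple', 'language', 'happy'] (min_width=23, slack=1)
Line 2: ['up', 'open', 'train', 'up', 'sound'] (min_width=22, slack=2)
Line 3: ['butterfly', 'was', 'owl', 'we', 'any'] (min_width=24, slack=0)
Line 4: ['soft', 'architect', 'quickly'] (min_width=22, slack=2)
Line 5: ['security', 'two', 'fruit'] (min_width=18, slack=6)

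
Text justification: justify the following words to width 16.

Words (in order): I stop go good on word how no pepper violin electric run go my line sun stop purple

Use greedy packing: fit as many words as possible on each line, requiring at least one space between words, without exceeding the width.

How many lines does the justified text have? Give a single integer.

Answer: 6

Derivation:
Line 1: ['I', 'stop', 'go', 'good'] (min_width=14, slack=2)
Line 2: ['on', 'word', 'how', 'no'] (min_width=14, slack=2)
Line 3: ['pepper', 'violin'] (min_width=13, slack=3)
Line 4: ['electric', 'run', 'go'] (min_width=15, slack=1)
Line 5: ['my', 'line', 'sun', 'stop'] (min_width=16, slack=0)
Line 6: ['purple'] (min_width=6, slack=10)
Total lines: 6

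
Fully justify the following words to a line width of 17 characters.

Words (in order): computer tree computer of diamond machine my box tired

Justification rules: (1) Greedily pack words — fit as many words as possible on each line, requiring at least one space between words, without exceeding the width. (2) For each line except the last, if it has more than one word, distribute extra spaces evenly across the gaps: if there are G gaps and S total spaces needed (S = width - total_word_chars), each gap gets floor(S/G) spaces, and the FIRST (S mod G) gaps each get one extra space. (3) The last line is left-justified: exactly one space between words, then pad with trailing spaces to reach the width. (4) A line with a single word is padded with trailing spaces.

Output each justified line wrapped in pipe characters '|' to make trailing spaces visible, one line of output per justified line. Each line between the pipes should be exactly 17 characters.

Line 1: ['computer', 'tree'] (min_width=13, slack=4)
Line 2: ['computer', 'of'] (min_width=11, slack=6)
Line 3: ['diamond', 'machine'] (min_width=15, slack=2)
Line 4: ['my', 'box', 'tired'] (min_width=12, slack=5)

Answer: |computer     tree|
|computer       of|
|diamond   machine|
|my box tired     |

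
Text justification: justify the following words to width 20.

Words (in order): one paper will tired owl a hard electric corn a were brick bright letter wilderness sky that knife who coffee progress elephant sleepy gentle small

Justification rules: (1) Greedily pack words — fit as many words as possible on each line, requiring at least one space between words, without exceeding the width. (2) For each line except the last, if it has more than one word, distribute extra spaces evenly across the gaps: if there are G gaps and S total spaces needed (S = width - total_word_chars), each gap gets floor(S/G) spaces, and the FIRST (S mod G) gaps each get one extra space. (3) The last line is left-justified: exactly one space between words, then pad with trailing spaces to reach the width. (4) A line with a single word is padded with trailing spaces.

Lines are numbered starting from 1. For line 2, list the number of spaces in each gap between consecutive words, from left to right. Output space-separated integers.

Line 1: ['one', 'paper', 'will', 'tired'] (min_width=20, slack=0)
Line 2: ['owl', 'a', 'hard', 'electric'] (min_width=19, slack=1)
Line 3: ['corn', 'a', 'were', 'brick'] (min_width=17, slack=3)
Line 4: ['bright', 'letter'] (min_width=13, slack=7)
Line 5: ['wilderness', 'sky', 'that'] (min_width=19, slack=1)
Line 6: ['knife', 'who', 'coffee'] (min_width=16, slack=4)
Line 7: ['progress', 'elephant'] (min_width=17, slack=3)
Line 8: ['sleepy', 'gentle', 'small'] (min_width=19, slack=1)

Answer: 2 1 1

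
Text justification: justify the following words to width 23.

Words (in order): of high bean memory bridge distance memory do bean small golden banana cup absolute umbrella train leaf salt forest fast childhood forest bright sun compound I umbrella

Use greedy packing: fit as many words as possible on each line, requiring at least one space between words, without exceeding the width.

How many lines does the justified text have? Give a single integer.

Answer: 8

Derivation:
Line 1: ['of', 'high', 'bean', 'memory'] (min_width=19, slack=4)
Line 2: ['bridge', 'distance', 'memory'] (min_width=22, slack=1)
Line 3: ['do', 'bean', 'small', 'golden'] (min_width=20, slack=3)
Line 4: ['banana', 'cup', 'absolute'] (min_width=19, slack=4)
Line 5: ['umbrella', 'train', 'leaf'] (min_width=19, slack=4)
Line 6: ['salt', 'forest', 'fast'] (min_width=16, slack=7)
Line 7: ['childhood', 'forest', 'bright'] (min_width=23, slack=0)
Line 8: ['sun', 'compound', 'I', 'umbrella'] (min_width=23, slack=0)
Total lines: 8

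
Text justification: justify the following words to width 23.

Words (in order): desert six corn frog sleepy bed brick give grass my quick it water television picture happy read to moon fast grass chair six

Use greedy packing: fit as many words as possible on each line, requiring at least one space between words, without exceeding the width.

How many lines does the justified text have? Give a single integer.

Line 1: ['desert', 'six', 'corn', 'frog'] (min_width=20, slack=3)
Line 2: ['sleepy', 'bed', 'brick', 'give'] (min_width=21, slack=2)
Line 3: ['grass', 'my', 'quick', 'it', 'water'] (min_width=23, slack=0)
Line 4: ['television', 'picture'] (min_width=18, slack=5)
Line 5: ['happy', 'read', 'to', 'moon', 'fast'] (min_width=23, slack=0)
Line 6: ['grass', 'chair', 'six'] (min_width=15, slack=8)
Total lines: 6

Answer: 6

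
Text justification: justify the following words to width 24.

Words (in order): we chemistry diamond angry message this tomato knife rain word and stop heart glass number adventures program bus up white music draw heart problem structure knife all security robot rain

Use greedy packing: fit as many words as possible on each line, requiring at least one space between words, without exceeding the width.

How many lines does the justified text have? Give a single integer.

Answer: 9

Derivation:
Line 1: ['we', 'chemistry', 'diamond'] (min_width=20, slack=4)
Line 2: ['angry', 'message', 'this'] (min_width=18, slack=6)
Line 3: ['tomato', 'knife', 'rain', 'word'] (min_width=22, slack=2)
Line 4: ['and', 'stop', 'heart', 'glass'] (min_width=20, slack=4)
Line 5: ['number', 'adventures'] (min_width=17, slack=7)
Line 6: ['program', 'bus', 'up', 'white'] (min_width=20, slack=4)
Line 7: ['music', 'draw', 'heart', 'problem'] (min_width=24, slack=0)
Line 8: ['structure', 'knife', 'all'] (min_width=19, slack=5)
Line 9: ['security', 'robot', 'rain'] (min_width=19, slack=5)
Total lines: 9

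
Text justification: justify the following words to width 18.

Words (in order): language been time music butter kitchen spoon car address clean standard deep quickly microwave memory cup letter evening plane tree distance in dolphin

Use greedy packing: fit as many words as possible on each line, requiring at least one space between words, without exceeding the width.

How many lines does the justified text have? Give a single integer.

Line 1: ['language', 'been', 'time'] (min_width=18, slack=0)
Line 2: ['music', 'butter'] (min_width=12, slack=6)
Line 3: ['kitchen', 'spoon', 'car'] (min_width=17, slack=1)
Line 4: ['address', 'clean'] (min_width=13, slack=5)
Line 5: ['standard', 'deep'] (min_width=13, slack=5)
Line 6: ['quickly', 'microwave'] (min_width=17, slack=1)
Line 7: ['memory', 'cup', 'letter'] (min_width=17, slack=1)
Line 8: ['evening', 'plane', 'tree'] (min_width=18, slack=0)
Line 9: ['distance', 'in'] (min_width=11, slack=7)
Line 10: ['dolphin'] (min_width=7, slack=11)
Total lines: 10

Answer: 10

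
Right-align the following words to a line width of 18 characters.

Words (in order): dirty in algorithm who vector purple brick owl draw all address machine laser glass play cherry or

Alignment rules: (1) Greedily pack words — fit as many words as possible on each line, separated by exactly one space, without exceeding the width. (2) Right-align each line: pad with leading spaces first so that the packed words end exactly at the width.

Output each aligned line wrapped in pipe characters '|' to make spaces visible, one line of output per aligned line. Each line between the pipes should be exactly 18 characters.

Answer: |dirty in algorithm|
| who vector purple|
|brick owl draw all|
|   address machine|
|  laser glass play|
|         cherry or|

Derivation:
Line 1: ['dirty', 'in', 'algorithm'] (min_width=18, slack=0)
Line 2: ['who', 'vector', 'purple'] (min_width=17, slack=1)
Line 3: ['brick', 'owl', 'draw', 'all'] (min_width=18, slack=0)
Line 4: ['address', 'machine'] (min_width=15, slack=3)
Line 5: ['laser', 'glass', 'play'] (min_width=16, slack=2)
Line 6: ['cherry', 'or'] (min_width=9, slack=9)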